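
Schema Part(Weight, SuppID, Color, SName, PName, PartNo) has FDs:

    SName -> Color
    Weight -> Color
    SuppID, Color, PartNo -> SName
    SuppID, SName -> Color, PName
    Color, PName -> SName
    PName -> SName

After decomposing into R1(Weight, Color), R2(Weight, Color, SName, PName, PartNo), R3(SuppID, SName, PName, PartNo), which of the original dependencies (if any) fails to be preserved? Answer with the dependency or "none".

SuppID, Color, PartNo -> SName

Check SuppID, Color, PartNo → SName: no single fragment contains all of {SuppID, Color, SName, PartNo}, and the restricted closure of {SuppID, Color, PartNo} across the fragments never reaches {SName}.
SName → Color is preserved.
Weight → Color is preserved.
SuppID, SName → Color, PName is preserved.
Color, PName → SName is preserved.
PName → SName is preserved.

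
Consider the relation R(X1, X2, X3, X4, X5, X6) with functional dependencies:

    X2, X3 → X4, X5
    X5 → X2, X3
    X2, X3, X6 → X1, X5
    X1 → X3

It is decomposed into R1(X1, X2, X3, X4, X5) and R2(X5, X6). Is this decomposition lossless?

Common attributes: R1 ∩ R2 = {X5}.
Closure of {X5}: X5 → X2, X3 applies, adding X2, X3; X2, X3 → X4, X5 applies, adding X4. So (X5)⁺ = {X2, X3, X4, X5}.
The closure contains neither all of R1 = {X1, X2, X3, X4, X5} nor all of R2 = {X5, X6}, so the common attributes are not a superkey of either fragment. The join is lossy.

No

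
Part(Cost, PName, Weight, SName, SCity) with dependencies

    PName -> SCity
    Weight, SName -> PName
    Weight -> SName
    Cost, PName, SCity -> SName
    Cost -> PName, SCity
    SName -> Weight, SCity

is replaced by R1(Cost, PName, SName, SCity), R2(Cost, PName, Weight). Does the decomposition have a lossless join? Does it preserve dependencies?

lossless but not dependency-preserving

Lossless test: (Cost, PName)⁺ = {Cost, PName, Weight, SName, SCity}, which contains all of one fragment — lossless.
Dependency preservation: the restricted closure of {Weight} across the fragments never reaches {SName}, so Weight → SName cannot be enforced without a join — not preserved.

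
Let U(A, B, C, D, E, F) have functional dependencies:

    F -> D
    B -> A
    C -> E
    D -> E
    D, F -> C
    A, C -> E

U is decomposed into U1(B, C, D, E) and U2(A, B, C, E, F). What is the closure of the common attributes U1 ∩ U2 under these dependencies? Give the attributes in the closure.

U1 ∩ U2 = {B, C, E}.
B → A applies, adding A
Closure: {A, B, C, E}.

A, B, C, E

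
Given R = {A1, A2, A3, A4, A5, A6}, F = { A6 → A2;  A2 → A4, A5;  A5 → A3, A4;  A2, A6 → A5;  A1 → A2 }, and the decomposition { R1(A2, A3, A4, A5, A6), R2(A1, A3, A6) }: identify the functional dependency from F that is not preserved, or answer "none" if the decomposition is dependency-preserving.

Check A1 → A2: no single fragment contains all of {A1, A2}, and the restricted closure of {A1} across the fragments never reaches {A2}.
A6 → A2 is preserved.
A2 → A4, A5 is preserved.
A5 → A3, A4 is preserved.
A2, A6 → A5 is preserved.

A1 → A2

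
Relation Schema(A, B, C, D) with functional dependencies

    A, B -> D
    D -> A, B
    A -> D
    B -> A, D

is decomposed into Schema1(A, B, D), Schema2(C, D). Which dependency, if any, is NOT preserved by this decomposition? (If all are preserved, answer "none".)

A, B → D lies within Schema1.
D → A, B lies within Schema1.
A → D lies within Schema1.
B → A, D lies within Schema1.
Every dependency is enforceable on the fragments, so the decomposition is dependency-preserving.

none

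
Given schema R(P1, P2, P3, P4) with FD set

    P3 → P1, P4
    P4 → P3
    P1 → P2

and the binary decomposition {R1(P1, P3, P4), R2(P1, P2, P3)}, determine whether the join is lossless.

Yes

Common attributes: R1 ∩ R2 = {P1, P3}.
Closure of {P1, P3}: P3 → P1, P4 applies, adding P4; P1 → P2 applies, adding P2. So (P1, P3)⁺ = {P1, P2, P3, P4}.
This closure contains every attribute of R1, so R1 ∩ R2 → R1. The join is lossless.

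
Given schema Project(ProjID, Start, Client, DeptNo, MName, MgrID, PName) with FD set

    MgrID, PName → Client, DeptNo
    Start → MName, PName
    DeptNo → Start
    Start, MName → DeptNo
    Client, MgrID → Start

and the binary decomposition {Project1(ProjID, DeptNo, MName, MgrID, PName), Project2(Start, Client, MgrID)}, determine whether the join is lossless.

No

Common attributes: Project1 ∩ Project2 = {MgrID}.
No dependency enlarges {MgrID}, so (MgrID)⁺ = {MgrID}.
The closure contains neither all of Project1 = {ProjID, DeptNo, MName, MgrID, PName} nor all of Project2 = {Start, Client, MgrID}, so the common attributes are not a superkey of either fragment. The join is lossy.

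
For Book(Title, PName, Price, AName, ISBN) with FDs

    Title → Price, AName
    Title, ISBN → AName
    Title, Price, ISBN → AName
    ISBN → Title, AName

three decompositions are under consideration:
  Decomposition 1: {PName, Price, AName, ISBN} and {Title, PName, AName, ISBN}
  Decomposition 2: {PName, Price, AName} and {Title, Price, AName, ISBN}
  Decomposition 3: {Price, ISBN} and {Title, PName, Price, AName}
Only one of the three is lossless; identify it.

Decomposition 1

Decomposition 1: common = {PName, AName, ISBN}, closure = {Title, PName, Price, AName, ISBN} → lossless.
Decomposition 2: common = {Price, AName}, closure = {Price, AName} → lossy.
Decomposition 3: common = {Price}, closure = {Price} → lossy.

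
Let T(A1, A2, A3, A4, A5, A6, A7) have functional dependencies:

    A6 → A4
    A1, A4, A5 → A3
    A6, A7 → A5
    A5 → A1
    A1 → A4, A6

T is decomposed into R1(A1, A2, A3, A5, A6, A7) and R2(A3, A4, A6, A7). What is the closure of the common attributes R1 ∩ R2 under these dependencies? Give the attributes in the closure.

A1, A3, A4, A5, A6, A7

R1 ∩ R2 = {A3, A6, A7}.
A6 → A4 applies, adding A4
A6, A7 → A5 applies, adding A5
A5 → A1 applies, adding A1
Closure: {A1, A3, A4, A5, A6, A7}.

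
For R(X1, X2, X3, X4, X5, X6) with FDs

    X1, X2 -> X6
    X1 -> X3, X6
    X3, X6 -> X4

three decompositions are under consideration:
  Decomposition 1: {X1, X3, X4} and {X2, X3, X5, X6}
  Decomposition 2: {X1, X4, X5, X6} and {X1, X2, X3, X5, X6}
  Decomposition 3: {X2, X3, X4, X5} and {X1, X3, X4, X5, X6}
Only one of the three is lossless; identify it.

Decomposition 2

Decomposition 1: common = {X3}, closure = {X3} → lossy.
Decomposition 2: common = {X1, X5, X6}, closure = {X1, X3, X4, X5, X6} → lossless.
Decomposition 3: common = {X3, X4, X5}, closure = {X3, X4, X5} → lossy.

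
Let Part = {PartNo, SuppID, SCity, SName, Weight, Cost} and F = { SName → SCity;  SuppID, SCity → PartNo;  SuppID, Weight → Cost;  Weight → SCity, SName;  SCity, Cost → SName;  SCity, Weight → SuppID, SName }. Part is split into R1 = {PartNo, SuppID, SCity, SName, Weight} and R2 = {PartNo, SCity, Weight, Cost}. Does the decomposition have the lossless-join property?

Common attributes: R1 ∩ R2 = {PartNo, SCity, Weight}.
Closure of {PartNo, SCity, Weight}: Weight → SCity, SName applies, adding SName; SCity, Weight → SuppID, SName applies, adding SuppID; SuppID, Weight → Cost applies, adding Cost. So (PartNo, SCity, Weight)⁺ = {PartNo, SuppID, SCity, SName, Weight, Cost}.
This closure contains every attribute of R1, so R1 ∩ R2 → R1. The join is lossless.

Yes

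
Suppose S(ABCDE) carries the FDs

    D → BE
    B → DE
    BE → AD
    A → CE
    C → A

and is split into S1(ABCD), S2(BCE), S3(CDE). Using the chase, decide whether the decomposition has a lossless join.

Yes

Chase test. Columns are ABCDE; row i has aⱼ where attribute j ∈ Si, else bᵢⱼ.
Initial tableau (one row per fragment):
  row 1: a1 a2 a3 a4 b15
  row 2: b21 a2 a3 b24 a5
  row 3: b31 b32 a3 a4 a5
Rows 1 and 3 agree on D; apply D→BE and equate their BE entries.
Rows 1 and 2 agree on B; apply B→DE and equate their DE entries.
Rows 1 and 2 agree on BE; apply BE→AD and equate their AD entries.
Rows 1 and 3 agree on BE; apply BE→AD and equate their AD entries.
Row 1 is now all distinguished symbols — the join is lossless.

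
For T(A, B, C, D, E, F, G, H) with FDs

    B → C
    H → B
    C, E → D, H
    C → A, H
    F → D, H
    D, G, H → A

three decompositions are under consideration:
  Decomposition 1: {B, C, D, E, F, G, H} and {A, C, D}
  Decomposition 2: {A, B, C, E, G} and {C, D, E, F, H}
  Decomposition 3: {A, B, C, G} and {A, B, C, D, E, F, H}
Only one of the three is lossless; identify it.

Decomposition 1: common = {C, D}, closure = {A, B, C, D, H} → lossless.
Decomposition 2: common = {C, E}, closure = {A, B, C, D, E, H} → lossy.
Decomposition 3: common = {A, B, C}, closure = {A, B, C, H} → lossy.

Decomposition 1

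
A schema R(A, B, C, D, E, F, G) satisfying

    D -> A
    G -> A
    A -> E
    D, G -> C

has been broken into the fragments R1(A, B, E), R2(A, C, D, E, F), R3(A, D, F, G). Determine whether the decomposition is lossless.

Chase test. Columns are A, B, C, D, E, F, G; row i has aⱼ where attribute j ∈ Ri, else bᵢⱼ.
Initial tableau (one row per fragment):
  row 1: a1 a2 b13 b14 a5 b16 b17
  row 2: a1 b22 a3 a4 a5 a6 b27
  row 3: a1 b32 b33 a4 b35 a6 a7
Rows 1 and 3 agree on A; apply A→E and equate their E entries.
No row becomes fully distinguished — the join is lossy.

No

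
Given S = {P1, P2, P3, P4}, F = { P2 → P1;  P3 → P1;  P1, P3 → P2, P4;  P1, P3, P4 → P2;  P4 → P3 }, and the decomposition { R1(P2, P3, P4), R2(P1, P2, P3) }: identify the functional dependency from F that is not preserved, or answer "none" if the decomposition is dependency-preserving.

P2 → P1 lies within R2.
P3 → P1 lies within R2.
P1, P3 → P2, P4: restricted closure across fragments reaches P2, P4.
P1, P3, P4 → P2: restricted closure across fragments reaches P2.
P4 → P3 lies within R1.
Every dependency is enforceable on the fragments, so the decomposition is dependency-preserving.

none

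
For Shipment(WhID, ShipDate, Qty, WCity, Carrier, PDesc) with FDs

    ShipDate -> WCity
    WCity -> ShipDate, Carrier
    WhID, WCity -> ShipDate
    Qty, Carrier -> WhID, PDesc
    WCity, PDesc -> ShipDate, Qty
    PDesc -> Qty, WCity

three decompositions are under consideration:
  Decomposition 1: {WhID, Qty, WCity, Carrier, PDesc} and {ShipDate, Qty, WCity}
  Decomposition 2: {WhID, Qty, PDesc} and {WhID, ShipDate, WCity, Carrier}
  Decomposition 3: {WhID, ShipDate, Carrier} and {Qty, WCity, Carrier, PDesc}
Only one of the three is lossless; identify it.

Decomposition 1: common = {Qty, WCity}, closure = {WhID, ShipDate, Qty, WCity, Carrier, PDesc} → lossless.
Decomposition 2: common = {WhID}, closure = {WhID} → lossy.
Decomposition 3: common = {Carrier}, closure = {Carrier} → lossy.

Decomposition 1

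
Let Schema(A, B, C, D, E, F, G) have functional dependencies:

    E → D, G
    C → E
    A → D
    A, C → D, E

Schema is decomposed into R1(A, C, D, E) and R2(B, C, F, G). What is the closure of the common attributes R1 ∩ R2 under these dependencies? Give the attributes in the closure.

R1 ∩ R2 = {C}.
C → E applies, adding E
E → D, G applies, adding D, G
Closure: {C, D, E, G}.

C, D, E, G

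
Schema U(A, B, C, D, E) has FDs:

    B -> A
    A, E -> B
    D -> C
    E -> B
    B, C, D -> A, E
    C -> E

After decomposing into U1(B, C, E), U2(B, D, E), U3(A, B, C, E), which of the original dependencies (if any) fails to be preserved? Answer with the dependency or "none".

Check D → C: no single fragment contains all of {C, D}, and the restricted closure of {D} across the fragments never reaches {C}.
B → A is preserved.
A, E → B is preserved.
E → B is preserved.
B, C, D → A, E is preserved.
C → E is preserved.

D -> C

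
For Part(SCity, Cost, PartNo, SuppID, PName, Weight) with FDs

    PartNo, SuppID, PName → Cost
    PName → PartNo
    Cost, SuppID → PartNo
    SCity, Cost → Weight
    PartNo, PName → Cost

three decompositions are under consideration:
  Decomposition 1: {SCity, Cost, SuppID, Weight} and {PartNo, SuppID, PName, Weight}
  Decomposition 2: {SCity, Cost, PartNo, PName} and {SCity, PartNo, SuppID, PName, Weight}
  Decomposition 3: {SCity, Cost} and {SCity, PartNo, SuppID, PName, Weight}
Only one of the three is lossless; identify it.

Decomposition 2

Decomposition 1: common = {SuppID, Weight}, closure = {SuppID, Weight} → lossy.
Decomposition 2: common = {SCity, PartNo, PName}, closure = {SCity, Cost, PartNo, PName, Weight} → lossless.
Decomposition 3: common = {SCity}, closure = {SCity} → lossy.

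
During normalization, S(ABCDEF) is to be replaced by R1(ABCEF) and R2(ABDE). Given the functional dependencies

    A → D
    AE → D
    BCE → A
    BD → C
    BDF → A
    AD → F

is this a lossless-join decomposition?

Yes

Common attributes: R1 ∩ R2 = {ABE}.
Closure of {ABE}: A → D applies, adding D; BD → C applies, adding C; AD → F applies, adding F. So (ABE)⁺ = {ABCDEF}.
This closure contains every attribute of R1, so R1 ∩ R2 → R1. The join is lossless.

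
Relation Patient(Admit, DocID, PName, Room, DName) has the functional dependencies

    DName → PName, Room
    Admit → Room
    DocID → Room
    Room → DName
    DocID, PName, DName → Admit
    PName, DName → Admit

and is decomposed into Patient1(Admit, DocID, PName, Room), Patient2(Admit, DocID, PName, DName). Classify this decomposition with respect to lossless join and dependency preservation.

Lossless test: (Admit, DocID, PName)⁺ = {Admit, DocID, PName, Room, DName}, which contains all of one fragment — lossless.
Dependency preservation: DName → PName, Room; Room → DName are not contained in any single fragment, but the restricted closure of each left-hand side across the fragments still reaches the right-hand side; the remaining FDs each lie inside some fragment. All dependencies are preserved.

lossless and dependency-preserving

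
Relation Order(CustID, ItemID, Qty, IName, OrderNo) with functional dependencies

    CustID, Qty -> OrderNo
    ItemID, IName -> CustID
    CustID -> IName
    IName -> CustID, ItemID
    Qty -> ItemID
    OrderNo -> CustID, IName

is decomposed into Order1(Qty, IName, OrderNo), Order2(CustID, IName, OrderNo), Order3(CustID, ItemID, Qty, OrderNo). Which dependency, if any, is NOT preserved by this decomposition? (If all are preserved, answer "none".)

CustID, Qty → OrderNo lies within Order3.
ItemID, IName → CustID: restricted closure across fragments reaches CustID.
CustID → IName lies within Order2.
IName → CustID, ItemID: restricted closure across fragments reaches CustID, ItemID.
Qty → ItemID lies within Order3.
OrderNo → CustID, IName lies within Order2.
Every dependency is enforceable on the fragments, so the decomposition is dependency-preserving.

none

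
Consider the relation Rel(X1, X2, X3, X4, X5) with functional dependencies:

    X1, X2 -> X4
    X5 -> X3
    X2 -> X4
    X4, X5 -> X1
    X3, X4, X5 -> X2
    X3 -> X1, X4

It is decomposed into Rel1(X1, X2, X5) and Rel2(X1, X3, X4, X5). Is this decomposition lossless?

Common attributes: Rel1 ∩ Rel2 = {X1, X5}.
Closure of {X1, X5}: X5 → X3 applies, adding X3; X3 → X1, X4 applies, adding X4; X3, X4, X5 → X2 applies, adding X2. So (X1, X5)⁺ = {X1, X2, X3, X4, X5}.
This closure contains every attribute of Rel1, so Rel1 ∩ Rel2 → Rel1. The join is lossless.

Yes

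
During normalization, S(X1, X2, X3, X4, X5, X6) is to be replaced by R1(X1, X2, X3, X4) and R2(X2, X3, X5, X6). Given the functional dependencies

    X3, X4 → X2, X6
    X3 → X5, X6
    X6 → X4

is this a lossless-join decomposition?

Common attributes: R1 ∩ R2 = {X2, X3}.
Closure of {X2, X3}: X3 → X5, X6 applies, adding X5, X6; X6 → X4 applies, adding X4. So (X2, X3)⁺ = {X2, X3, X4, X5, X6}.
This closure contains every attribute of R2, so R1 ∩ R2 → R2. The join is lossless.

Yes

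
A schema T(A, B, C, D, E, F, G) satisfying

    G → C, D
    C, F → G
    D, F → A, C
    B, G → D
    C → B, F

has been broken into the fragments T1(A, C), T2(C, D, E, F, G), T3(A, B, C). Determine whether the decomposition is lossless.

Chase test. Columns are A, B, C, D, E, F, G; row i has aⱼ where attribute j ∈ Ti, else bᵢⱼ.
Initial tableau (one row per fragment):
  row 1: a1 b12 a3 b14 b15 b16 b17
  row 2: b21 b22 a3 a4 a5 a6 a7
  row 3: a1 a2 a3 b34 b35 b36 b37
Rows 1 and 2 agree on C; apply C→B, F and equate their B, F entries.
Rows 1 and 3 agree on C; apply C→B, F and equate their B, F entries.
Rows 1 and 2 agree on C, F; apply C, F→G and equate their G entries.
Rows 1 and 3 agree on C, F; apply C, F→G and equate their G entries.
Rows 1 and 2 agree on B, G; apply B, G→D and equate their D entries.
Rows 1 and 3 agree on B, G; apply B, G→D and equate their D entries.
Rows 1 and 2 agree on D, F; apply D, F→A, C and equate their A, C entries.
Row 2 is now all distinguished symbols — the join is lossless.

Yes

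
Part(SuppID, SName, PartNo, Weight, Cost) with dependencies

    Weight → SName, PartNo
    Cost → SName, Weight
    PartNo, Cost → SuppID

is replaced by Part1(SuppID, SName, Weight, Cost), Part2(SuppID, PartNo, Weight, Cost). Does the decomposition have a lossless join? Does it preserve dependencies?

Lossless test: (SuppID, Weight, Cost)⁺ = {SuppID, SName, PartNo, Weight, Cost}, which contains all of one fragment — lossless.
Dependency preservation: Weight → SName, PartNo is not contained in any single fragment, but the restricted closure of its left-hand side across the fragments still reaches the right-hand side; the remaining FDs each lie inside some fragment. All dependencies are preserved.

lossless and dependency-preserving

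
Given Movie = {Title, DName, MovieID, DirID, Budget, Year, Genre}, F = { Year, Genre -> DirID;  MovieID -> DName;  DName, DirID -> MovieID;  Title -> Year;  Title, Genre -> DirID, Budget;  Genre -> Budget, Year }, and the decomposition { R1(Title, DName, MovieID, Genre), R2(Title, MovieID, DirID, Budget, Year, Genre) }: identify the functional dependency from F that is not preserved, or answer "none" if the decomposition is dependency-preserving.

Check DName, DirID → MovieID: no single fragment contains all of {DName, MovieID, DirID}, and the restricted closure of {DName, DirID} across the fragments never reaches {MovieID}.
Year, Genre → DirID is preserved.
MovieID → DName is preserved.
Title → Year is preserved.
Title, Genre → DirID, Budget is preserved.
Genre → Budget, Year is preserved.

DName, DirID -> MovieID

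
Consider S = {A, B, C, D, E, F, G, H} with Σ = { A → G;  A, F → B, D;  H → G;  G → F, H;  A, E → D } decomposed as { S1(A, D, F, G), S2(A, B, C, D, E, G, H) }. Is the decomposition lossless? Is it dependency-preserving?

Lossless test: (A, D, G)⁺ = {A, B, D, F, G, H}, which contains all of one fragment — lossless.
Dependency preservation: A, F → B, D; G → F, H are not contained in any single fragment, but the restricted closure of each left-hand side across the fragments still reaches the right-hand side; the remaining FDs each lie inside some fragment. All dependencies are preserved.

lossless and dependency-preserving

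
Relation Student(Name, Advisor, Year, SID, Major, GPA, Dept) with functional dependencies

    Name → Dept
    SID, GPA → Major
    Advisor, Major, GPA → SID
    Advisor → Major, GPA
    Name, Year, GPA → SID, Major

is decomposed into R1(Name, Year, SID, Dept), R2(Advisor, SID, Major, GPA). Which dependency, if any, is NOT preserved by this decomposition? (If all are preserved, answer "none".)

Check Name, Year, GPA → SID, Major: no single fragment contains all of {Name, Year, SID, Major, GPA}, and the restricted closure of {Name, Year, GPA} across the fragments never reaches {SID, Major}.
Name → Dept is preserved.
SID, GPA → Major is preserved.
Advisor, Major, GPA → SID is preserved.
Advisor → Major, GPA is preserved.

Name, Year, GPA → SID, Major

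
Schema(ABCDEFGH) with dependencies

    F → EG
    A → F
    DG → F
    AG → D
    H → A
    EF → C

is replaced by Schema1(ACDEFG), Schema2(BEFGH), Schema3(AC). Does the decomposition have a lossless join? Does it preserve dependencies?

Lossless test (chase): Rows 1 and 3 agree on A; apply A→F and equate their F entries. Rows 1 and 2 agree on EF; apply EF→C and equate their C entries. Rows 1 and 3 agree on F; apply F→EG and equate their EG entries. Rows 1 and 3 agree on AG; apply AG→D and equate their D entries. No row becomes fully distinguished — the join is lossy.
Dependency preservation: the restricted closure of {H} across the fragments never reaches {A}, so H → A cannot be enforced without a join — not preserved.

lossy and not dependency-preserving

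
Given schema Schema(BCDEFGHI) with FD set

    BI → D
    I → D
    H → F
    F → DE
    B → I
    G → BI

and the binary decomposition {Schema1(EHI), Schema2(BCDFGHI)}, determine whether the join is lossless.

Common attributes: Schema1 ∩ Schema2 = {HI}.
Closure of {HI}: I → D applies, adding D; H → F applies, adding F; F → DE applies, adding E. So (HI)⁺ = {DEFHI}.
This closure contains every attribute of Schema1, so Schema1 ∩ Schema2 → Schema1. The join is lossless.

Yes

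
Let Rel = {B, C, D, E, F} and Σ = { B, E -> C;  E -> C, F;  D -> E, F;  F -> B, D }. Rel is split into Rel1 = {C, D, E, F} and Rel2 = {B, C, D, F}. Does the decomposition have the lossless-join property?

Yes

Common attributes: Rel1 ∩ Rel2 = {C, D, F}.
Closure of {C, D, F}: D → E, F applies, adding E; F → B, D applies, adding B. So (C, D, F)⁺ = {B, C, D, E, F}.
This closure contains every attribute of Rel1, so Rel1 ∩ Rel2 → Rel1. The join is lossless.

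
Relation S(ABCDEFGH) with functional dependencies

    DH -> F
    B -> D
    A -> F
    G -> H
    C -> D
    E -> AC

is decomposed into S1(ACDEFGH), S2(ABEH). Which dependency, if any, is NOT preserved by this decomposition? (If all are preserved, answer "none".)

B -> D

Check B → D: no single fragment contains all of {BD}, and the restricted closure of {B} across the fragments never reaches {D}.
DH → F is preserved.
A → F is preserved.
G → H is preserved.
C → D is preserved.
E → AC is preserved.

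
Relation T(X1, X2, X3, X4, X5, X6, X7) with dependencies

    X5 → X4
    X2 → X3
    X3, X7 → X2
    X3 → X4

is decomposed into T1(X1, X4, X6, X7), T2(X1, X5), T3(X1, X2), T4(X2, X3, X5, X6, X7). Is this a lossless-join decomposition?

No

Chase test. Columns are X1, X2, X3, X4, X5, X6, X7; row i has aⱼ where attribute j ∈ Ti, else bᵢⱼ.
Initial tableau (one row per fragment):
  row 1: a1 b12 b13 a4 b15 a6 a7
  row 2: a1 b22 b23 b24 a5 b26 b27
  row 3: a1 a2 b33 b34 b35 b36 b37
  row 4: b41 a2 a3 b44 a5 a6 a7
Rows 2 and 4 agree on X5; apply X5→X4 and equate their X4 entries.
Rows 3 and 4 agree on X2; apply X2→X3 and equate their X3 entries.
Rows 3 and 4 agree on X3; apply X3→X4 and equate their X4 entries.
No row becomes fully distinguished — the join is lossy.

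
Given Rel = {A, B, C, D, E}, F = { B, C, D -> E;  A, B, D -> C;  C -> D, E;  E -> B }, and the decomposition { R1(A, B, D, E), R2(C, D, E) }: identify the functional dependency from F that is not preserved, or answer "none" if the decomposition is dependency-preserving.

Check A, B, D → C: no single fragment contains all of {A, B, C, D}, and the restricted closure of {A, B, D} across the fragments never reaches {C}.
B, C, D → E is preserved.
C → D, E is preserved.
E → B is preserved.

A, B, D -> C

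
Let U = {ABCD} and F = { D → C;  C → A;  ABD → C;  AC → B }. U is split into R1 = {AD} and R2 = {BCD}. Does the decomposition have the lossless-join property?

Yes

Common attributes: R1 ∩ R2 = {D}.
Closure of {D}: D → C applies, adding C; C → A applies, adding A; AC → B applies, adding B. So (D)⁺ = {ABCD}.
This closure contains every attribute of R1, so R1 ∩ R2 → R1. The join is lossless.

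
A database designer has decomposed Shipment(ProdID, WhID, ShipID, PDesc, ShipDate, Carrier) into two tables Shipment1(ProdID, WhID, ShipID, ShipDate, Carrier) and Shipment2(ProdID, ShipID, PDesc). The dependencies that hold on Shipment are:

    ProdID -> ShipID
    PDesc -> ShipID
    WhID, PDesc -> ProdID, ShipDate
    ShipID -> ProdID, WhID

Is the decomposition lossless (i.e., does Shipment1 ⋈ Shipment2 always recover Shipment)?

No

Common attributes: Shipment1 ∩ Shipment2 = {ProdID, ShipID}.
Closure of {ProdID, ShipID}: ShipID → ProdID, WhID applies, adding WhID. So (ProdID, ShipID)⁺ = {ProdID, WhID, ShipID}.
The closure contains neither all of Shipment1 = {ProdID, WhID, ShipID, ShipDate, Carrier} nor all of Shipment2 = {ProdID, ShipID, PDesc}, so the common attributes are not a superkey of either fragment. The join is lossy.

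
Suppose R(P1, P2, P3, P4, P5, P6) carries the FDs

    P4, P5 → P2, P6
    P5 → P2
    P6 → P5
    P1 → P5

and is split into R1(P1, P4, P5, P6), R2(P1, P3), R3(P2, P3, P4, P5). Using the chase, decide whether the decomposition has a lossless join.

No

Chase test. Columns are P1, P2, P3, P4, P5, P6; row i has aⱼ where attribute j ∈ Ri, else bᵢⱼ.
Initial tableau (one row per fragment):
  row 1: a1 b12 b13 a4 a5 a6
  row 2: a1 b22 a3 b24 b25 b26
  row 3: b31 a2 a3 a4 a5 b36
Rows 1 and 3 agree on P4, P5; apply P4, P5→P2, P6 and equate their P2, P6 entries.
Rows 1 and 2 agree on P1; apply P1→P5 and equate their P5 entries.
Rows 1 and 2 agree on P5; apply P5→P2 and equate their P2 entries.
No row becomes fully distinguished — the join is lossy.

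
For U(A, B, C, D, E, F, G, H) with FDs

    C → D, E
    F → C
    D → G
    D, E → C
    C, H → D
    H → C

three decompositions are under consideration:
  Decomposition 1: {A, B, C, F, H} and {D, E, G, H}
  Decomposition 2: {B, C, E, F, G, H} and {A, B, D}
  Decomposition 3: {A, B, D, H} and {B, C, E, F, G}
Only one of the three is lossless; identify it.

Decomposition 1: common = {H}, closure = {C, D, E, G, H} → lossless.
Decomposition 2: common = {B}, closure = {B} → lossy.
Decomposition 3: common = {B}, closure = {B} → lossy.

Decomposition 1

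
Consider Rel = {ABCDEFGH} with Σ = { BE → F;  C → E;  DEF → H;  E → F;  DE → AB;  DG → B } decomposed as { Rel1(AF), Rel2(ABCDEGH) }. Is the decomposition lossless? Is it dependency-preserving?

lossy and not dependency-preserving

Lossless test: (A)⁺ = {A}, which is a superkey of neither fragment — lossy.
Dependency preservation: the restricted closure of {BE} across the fragments never reaches {F}, so BE → F cannot be enforced without a join — not preserved.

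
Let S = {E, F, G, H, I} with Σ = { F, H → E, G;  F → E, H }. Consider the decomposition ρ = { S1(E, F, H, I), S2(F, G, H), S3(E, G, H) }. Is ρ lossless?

Chase test. Columns are E, F, G, H, I; row i has aⱼ where attribute j ∈ Si, else bᵢⱼ.
Initial tableau (one row per fragment):
  row 1: a1 a2 b13 a4 a5
  row 2: b21 a2 a3 a4 b25
  row 3: a1 b32 a3 a4 b35
Rows 1 and 2 agree on F, H; apply F, H→E, G and equate their E, G entries.
Row 1 is now all distinguished symbols — the join is lossless.

Yes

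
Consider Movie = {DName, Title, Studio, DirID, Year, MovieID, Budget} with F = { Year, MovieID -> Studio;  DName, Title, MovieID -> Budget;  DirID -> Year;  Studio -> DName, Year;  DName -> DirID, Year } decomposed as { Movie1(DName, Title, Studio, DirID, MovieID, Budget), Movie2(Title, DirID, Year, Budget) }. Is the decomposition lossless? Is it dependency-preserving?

lossless but not dependency-preserving

Lossless test: (Title, DirID, Budget)⁺ = {Title, DirID, Year, Budget}, which contains all of one fragment — lossless.
Dependency preservation: the restricted closure of {Year, MovieID} across the fragments never reaches {Studio}, so Year, MovieID → Studio cannot be enforced without a join — not preserved.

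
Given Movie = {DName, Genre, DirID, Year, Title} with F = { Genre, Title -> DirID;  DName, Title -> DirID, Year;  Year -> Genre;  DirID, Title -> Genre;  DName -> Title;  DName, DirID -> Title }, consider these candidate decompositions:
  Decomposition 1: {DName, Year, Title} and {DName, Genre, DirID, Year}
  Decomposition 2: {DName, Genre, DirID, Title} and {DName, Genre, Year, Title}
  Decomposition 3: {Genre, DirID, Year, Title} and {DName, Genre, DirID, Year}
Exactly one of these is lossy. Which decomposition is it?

Decomposition 3

Decomposition 1: common = {DName, Year}, closure = {DName, Genre, DirID, Year, Title} → lossless.
Decomposition 2: common = {DName, Genre, Title}, closure = {DName, Genre, DirID, Year, Title} → lossless.
Decomposition 3: common = {Genre, DirID, Year}, closure = {Genre, DirID, Year} → lossy.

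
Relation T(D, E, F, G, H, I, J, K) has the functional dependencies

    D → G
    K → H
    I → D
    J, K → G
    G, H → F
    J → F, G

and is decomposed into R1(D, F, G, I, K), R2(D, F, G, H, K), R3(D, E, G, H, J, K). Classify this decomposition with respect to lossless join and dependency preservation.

lossy and not dependency-preserving

Lossless test (chase): Rows 1 and 2 agree on K; apply K→H and equate their H entries. Rows 1 and 3 agree on G, H; apply G, H→F and equate their F entries. No row becomes fully distinguished — the join is lossy.
Dependency preservation: the restricted closure of {J} across the fragments never reaches {F, G}, so J → F, G cannot be enforced without a join — not preserved.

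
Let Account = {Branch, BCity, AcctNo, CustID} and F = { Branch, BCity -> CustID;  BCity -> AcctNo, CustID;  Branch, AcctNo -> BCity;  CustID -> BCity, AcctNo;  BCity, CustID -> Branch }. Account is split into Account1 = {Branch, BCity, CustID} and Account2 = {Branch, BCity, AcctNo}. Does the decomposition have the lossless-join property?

Yes

Common attributes: Account1 ∩ Account2 = {Branch, BCity}.
Closure of {Branch, BCity}: Branch, BCity → CustID applies, adding CustID; BCity → AcctNo, CustID applies, adding AcctNo. So (Branch, BCity)⁺ = {Branch, BCity, AcctNo, CustID}.
This closure contains every attribute of Account1, so Account1 ∩ Account2 → Account1. The join is lossless.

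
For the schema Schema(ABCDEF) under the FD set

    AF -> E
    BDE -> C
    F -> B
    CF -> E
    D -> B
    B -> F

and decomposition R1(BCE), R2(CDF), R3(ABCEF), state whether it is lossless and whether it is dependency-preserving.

Lossless test (chase): Rows 2 and 3 agree on F; apply F→B and equate their B entries. Rows 2 and 3 agree on CF; apply CF→E and equate their E entries. Rows 1 and 2 agree on B; apply B→F and equate their F entries. No row becomes fully distinguished — the join is lossy.
Dependency preservation: the restricted closure of {BDE} across the fragments never reaches {C}, so BDE → C cannot be enforced without a join — not preserved.

lossy and not dependency-preserving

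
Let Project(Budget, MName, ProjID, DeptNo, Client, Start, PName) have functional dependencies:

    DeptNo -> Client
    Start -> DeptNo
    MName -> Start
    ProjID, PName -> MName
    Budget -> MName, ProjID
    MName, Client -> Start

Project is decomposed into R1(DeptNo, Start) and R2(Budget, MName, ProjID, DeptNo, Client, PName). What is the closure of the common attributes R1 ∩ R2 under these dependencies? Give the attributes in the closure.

DeptNo, Client

R1 ∩ R2 = {DeptNo}.
DeptNo → Client applies, adding Client
Closure: {DeptNo, Client}.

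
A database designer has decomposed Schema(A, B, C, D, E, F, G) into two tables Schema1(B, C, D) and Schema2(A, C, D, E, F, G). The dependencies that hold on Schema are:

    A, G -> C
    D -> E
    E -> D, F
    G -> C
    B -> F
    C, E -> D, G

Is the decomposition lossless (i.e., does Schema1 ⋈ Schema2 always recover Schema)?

No

Common attributes: Schema1 ∩ Schema2 = {C, D}.
Closure of {C, D}: D → E applies, adding E; E → D, F applies, adding F; C, E → D, G applies, adding G. So (C, D)⁺ = {C, D, E, F, G}.
The closure contains neither all of Schema1 = {B, C, D} nor all of Schema2 = {A, C, D, E, F, G}, so the common attributes are not a superkey of either fragment. The join is lossy.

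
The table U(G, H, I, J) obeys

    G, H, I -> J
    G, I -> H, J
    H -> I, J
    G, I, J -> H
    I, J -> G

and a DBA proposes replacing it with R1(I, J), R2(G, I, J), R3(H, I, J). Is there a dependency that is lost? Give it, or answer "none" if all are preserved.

none

G, H, I → J: restricted closure across fragments reaches J.
G, I → H, J: restricted closure across fragments reaches H, J.
H → I, J lies within R3.
G, I, J → H: restricted closure across fragments reaches H.
I, J → G lies within R2.
Every dependency is enforceable on the fragments, so the decomposition is dependency-preserving.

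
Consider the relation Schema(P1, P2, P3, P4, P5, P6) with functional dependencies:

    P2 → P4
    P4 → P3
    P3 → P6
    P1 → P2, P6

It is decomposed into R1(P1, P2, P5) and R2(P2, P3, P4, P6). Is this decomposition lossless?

Yes

Common attributes: R1 ∩ R2 = {P2}.
Closure of {P2}: P2 → P4 applies, adding P4; P4 → P3 applies, adding P3; P3 → P6 applies, adding P6. So (P2)⁺ = {P2, P3, P4, P6}.
This closure contains every attribute of R2, so R1 ∩ R2 → R2. The join is lossless.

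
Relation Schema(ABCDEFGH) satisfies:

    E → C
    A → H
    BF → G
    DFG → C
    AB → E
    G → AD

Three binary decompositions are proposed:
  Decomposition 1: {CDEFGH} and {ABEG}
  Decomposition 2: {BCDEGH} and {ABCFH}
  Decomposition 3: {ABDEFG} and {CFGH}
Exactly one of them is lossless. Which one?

Decomposition 3

Decomposition 1: common = {EG}, closure = {ACDEGH} → lossy.
Decomposition 2: common = {BCH}, closure = {BCH} → lossy.
Decomposition 3: common = {FG}, closure = {ACDFGH} → lossless.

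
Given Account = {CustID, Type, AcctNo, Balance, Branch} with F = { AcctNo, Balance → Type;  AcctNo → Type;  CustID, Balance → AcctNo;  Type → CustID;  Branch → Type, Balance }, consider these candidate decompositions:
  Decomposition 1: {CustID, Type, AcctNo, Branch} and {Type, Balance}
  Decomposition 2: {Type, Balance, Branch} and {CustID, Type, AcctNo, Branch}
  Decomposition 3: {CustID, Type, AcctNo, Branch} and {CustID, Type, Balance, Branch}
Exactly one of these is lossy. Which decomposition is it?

Decomposition 1

Decomposition 1: common = {Type}, closure = {CustID, Type} → lossy.
Decomposition 2: common = {Type, Branch}, closure = {CustID, Type, AcctNo, Balance, Branch} → lossless.
Decomposition 3: common = {CustID, Type, Branch}, closure = {CustID, Type, AcctNo, Balance, Branch} → lossless.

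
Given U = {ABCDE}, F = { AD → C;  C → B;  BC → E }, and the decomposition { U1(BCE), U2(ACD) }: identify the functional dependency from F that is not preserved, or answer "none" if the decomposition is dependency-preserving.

none

AD → C lies within U2.
C → B lies within U1.
BC → E lies within U1.
Every dependency is enforceable on the fragments, so the decomposition is dependency-preserving.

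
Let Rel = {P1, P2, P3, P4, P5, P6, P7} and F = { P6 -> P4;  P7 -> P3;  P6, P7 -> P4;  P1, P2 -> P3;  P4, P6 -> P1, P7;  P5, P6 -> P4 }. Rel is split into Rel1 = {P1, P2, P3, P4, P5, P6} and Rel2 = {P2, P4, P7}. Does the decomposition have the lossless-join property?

Common attributes: Rel1 ∩ Rel2 = {P2, P4}.
No dependency enlarges {P2, P4}, so (P2, P4)⁺ = {P2, P4}.
The closure contains neither all of Rel1 = {P1, P2, P3, P4, P5, P6} nor all of Rel2 = {P2, P4, P7}, so the common attributes are not a superkey of either fragment. The join is lossy.

No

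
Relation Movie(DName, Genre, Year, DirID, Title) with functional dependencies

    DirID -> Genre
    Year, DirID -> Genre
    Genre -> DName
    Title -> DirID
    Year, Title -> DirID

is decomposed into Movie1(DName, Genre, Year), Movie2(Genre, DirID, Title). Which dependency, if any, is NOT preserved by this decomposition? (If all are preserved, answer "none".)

none

DirID → Genre lies within Movie2.
Year, DirID → Genre: restricted closure across fragments reaches Genre.
Genre → DName lies within Movie1.
Title → DirID lies within Movie2.
Year, Title → DirID: restricted closure across fragments reaches DirID.
Every dependency is enforceable on the fragments, so the decomposition is dependency-preserving.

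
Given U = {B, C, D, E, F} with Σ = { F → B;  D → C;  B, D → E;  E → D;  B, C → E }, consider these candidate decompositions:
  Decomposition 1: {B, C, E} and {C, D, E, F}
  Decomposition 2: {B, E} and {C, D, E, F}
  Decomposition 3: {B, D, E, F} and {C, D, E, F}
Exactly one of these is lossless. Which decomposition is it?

Decomposition 3

Decomposition 1: common = {C, E}, closure = {C, D, E} → lossy.
Decomposition 2: common = {E}, closure = {C, D, E} → lossy.
Decomposition 3: common = {D, E, F}, closure = {B, C, D, E, F} → lossless.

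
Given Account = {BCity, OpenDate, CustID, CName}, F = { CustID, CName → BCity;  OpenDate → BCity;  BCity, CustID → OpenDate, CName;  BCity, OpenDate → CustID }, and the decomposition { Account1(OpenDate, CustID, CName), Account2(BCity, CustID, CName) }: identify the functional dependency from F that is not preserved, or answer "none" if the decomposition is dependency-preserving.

none

CustID, CName → BCity lies within Account2.
OpenDate → BCity: restricted closure across fragments reaches BCity.
BCity, CustID → OpenDate, CName: restricted closure across fragments reaches OpenDate, CName.
BCity, OpenDate → CustID: restricted closure across fragments reaches CustID.
Every dependency is enforceable on the fragments, so the decomposition is dependency-preserving.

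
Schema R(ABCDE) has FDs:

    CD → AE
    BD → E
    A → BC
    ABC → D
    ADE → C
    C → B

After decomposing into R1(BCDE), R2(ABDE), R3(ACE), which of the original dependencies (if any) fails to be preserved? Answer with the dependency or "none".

Check CD → AE: no single fragment contains all of {ACDE}, and the restricted closure of {CD} across the fragments never reaches {AE}.
BD → E is preserved.
A → BC is preserved.
ABC → D is preserved.
ADE → C is preserved.
C → B is preserved.

CD → AE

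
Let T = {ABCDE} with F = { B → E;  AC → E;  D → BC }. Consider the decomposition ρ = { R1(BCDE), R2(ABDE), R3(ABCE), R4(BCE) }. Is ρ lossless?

Yes

Chase test. Columns are ABCDE; row i has aⱼ where attribute j ∈ Ri, else bᵢⱼ.
Initial tableau (one row per fragment):
  row 1: b11 a2 a3 a4 a5
  row 2: a1 a2 b23 a4 a5
  row 3: a1 a2 a3 b34 a5
  row 4: b41 a2 a3 b44 a5
Rows 1 and 2 agree on D; apply D→BC and equate their BC entries.
Row 2 is now all distinguished symbols — the join is lossless.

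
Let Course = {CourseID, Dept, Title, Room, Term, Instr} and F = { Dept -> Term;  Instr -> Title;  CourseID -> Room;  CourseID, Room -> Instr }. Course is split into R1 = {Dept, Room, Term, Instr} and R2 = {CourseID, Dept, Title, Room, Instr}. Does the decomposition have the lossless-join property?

Common attributes: R1 ∩ R2 = {Dept, Room, Instr}.
Closure of {Dept, Room, Instr}: Dept → Term applies, adding Term; Instr → Title applies, adding Title. So (Dept, Room, Instr)⁺ = {Dept, Title, Room, Term, Instr}.
This closure contains every attribute of R1, so R1 ∩ R2 → R1. The join is lossless.

Yes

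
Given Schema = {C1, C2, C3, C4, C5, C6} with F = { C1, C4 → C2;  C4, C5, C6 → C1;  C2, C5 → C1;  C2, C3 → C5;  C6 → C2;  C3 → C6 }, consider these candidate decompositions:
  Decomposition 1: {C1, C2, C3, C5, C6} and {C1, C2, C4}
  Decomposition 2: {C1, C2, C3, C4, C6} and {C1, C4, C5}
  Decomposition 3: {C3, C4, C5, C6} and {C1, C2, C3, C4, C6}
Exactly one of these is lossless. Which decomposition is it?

Decomposition 1: common = {C1, C2}, closure = {C1, C2} → lossy.
Decomposition 2: common = {C1, C4}, closure = {C1, C2, C4} → lossy.
Decomposition 3: common = {C3, C4, C6}, closure = {C1, C2, C3, C4, C5, C6} → lossless.

Decomposition 3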